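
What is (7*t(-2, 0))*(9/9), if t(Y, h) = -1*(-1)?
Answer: 7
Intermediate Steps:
t(Y, h) = 1
(7*t(-2, 0))*(9/9) = (7*1)*(9/9) = 7*(9*(⅑)) = 7*1 = 7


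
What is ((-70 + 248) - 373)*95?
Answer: -18525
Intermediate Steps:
((-70 + 248) - 373)*95 = (178 - 373)*95 = -195*95 = -18525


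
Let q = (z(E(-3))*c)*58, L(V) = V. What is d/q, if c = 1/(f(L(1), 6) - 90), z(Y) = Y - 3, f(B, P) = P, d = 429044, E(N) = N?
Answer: 3003308/29 ≈ 1.0356e+5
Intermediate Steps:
z(Y) = -3 + Y
c = -1/84 (c = 1/(6 - 90) = 1/(-84) = -1/84 ≈ -0.011905)
q = 29/7 (q = ((-3 - 3)*(-1/84))*58 = -6*(-1/84)*58 = (1/14)*58 = 29/7 ≈ 4.1429)
d/q = 429044/(29/7) = 429044*(7/29) = 3003308/29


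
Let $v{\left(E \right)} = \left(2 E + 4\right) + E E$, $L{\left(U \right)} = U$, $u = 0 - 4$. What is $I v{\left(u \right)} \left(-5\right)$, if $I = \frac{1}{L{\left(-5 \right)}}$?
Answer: $12$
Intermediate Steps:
$u = -4$
$v{\left(E \right)} = 4 + E^{2} + 2 E$ ($v{\left(E \right)} = \left(4 + 2 E\right) + E^{2} = 4 + E^{2} + 2 E$)
$I = - \frac{1}{5}$ ($I = \frac{1}{-5} = - \frac{1}{5} \approx -0.2$)
$I v{\left(u \right)} \left(-5\right) = - \frac{4 + \left(-4\right)^{2} + 2 \left(-4\right)}{5} \left(-5\right) = - \frac{4 + 16 - 8}{5} \left(-5\right) = \left(- \frac{1}{5}\right) 12 \left(-5\right) = \left(- \frac{12}{5}\right) \left(-5\right) = 12$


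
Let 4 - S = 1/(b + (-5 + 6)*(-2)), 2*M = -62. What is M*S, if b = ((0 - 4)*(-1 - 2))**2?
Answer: -17577/142 ≈ -123.78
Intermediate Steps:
b = 144 (b = (-4*(-3))**2 = 12**2 = 144)
M = -31 (M = (1/2)*(-62) = -31)
S = 567/142 (S = 4 - 1/(144 + (-5 + 6)*(-2)) = 4 - 1/(144 + 1*(-2)) = 4 - 1/(144 - 2) = 4 - 1/142 = 567/142 ≈ 3.9930)
M*S = -31*567/142 = -17577/142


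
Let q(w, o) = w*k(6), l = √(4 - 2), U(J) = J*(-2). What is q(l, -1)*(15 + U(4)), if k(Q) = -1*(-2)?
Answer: 14*√2 ≈ 19.799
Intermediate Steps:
k(Q) = 2
U(J) = -2*J
l = √2 ≈ 1.4142
q(w, o) = 2*w (q(w, o) = w*2 = 2*w)
q(l, -1)*(15 + U(4)) = (2*√2)*(15 - 2*4) = (2*√2)*(15 - 8) = (2*√2)*7 = 14*√2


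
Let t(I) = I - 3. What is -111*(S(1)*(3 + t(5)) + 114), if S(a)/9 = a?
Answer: -17649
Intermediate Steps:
S(a) = 9*a
t(I) = -3 + I
-111*(S(1)*(3 + t(5)) + 114) = -111*((9*1)*(3 + (-3 + 5)) + 114) = -111*(9*(3 + 2) + 114) = -111*(9*5 + 114) = -111*(45 + 114) = -111*159 = -17649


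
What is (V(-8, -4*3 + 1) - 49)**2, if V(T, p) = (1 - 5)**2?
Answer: 1089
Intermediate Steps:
V(T, p) = 16 (V(T, p) = (-4)**2 = 16)
(V(-8, -4*3 + 1) - 49)**2 = (16 - 49)**2 = (-33)**2 = 1089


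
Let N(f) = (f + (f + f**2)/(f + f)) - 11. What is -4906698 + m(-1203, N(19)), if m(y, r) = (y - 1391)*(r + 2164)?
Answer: -10566806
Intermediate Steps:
N(f) = -11 + f + (f + f**2)/(2*f) (N(f) = (f + (f + f**2)/((2*f))) - 11 = (f + (f + f**2)*(1/(2*f))) - 11 = (f + (f + f**2)/(2*f)) - 11 = -11 + f + (f + f**2)/(2*f))
m(y, r) = (-1391 + y)*(2164 + r)
-4906698 + m(-1203, N(19)) = -4906698 + (-3010124 - 1391*(-21/2 + (3/2)*19) + 2164*(-1203) + (-21/2 + (3/2)*19)*(-1203)) = -4906698 + (-3010124 - 1391*(-21/2 + 57/2) - 2603292 + (-21/2 + 57/2)*(-1203)) = -4906698 + (-3010124 - 1391*18 - 2603292 + 18*(-1203)) = -4906698 + (-3010124 - 25038 - 2603292 - 21654) = -4906698 - 5660108 = -10566806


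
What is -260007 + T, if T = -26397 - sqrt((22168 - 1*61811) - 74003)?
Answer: -286404 - I*sqrt(113646) ≈ -2.864e+5 - 337.11*I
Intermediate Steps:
T = -26397 - I*sqrt(113646) (T = -26397 - sqrt((22168 - 61811) - 74003) = -26397 - sqrt(-39643 - 74003) = -26397 - sqrt(-113646) = -26397 - I*sqrt(113646) ≈ -26397.0 - 337.11*I)
-260007 + T = -260007 + (-26397 - I*sqrt(113646)) = -286404 - I*sqrt(113646)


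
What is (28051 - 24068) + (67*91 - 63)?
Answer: 10017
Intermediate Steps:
(28051 - 24068) + (67*91 - 63) = 3983 + (6097 - 63) = 3983 + 6034 = 10017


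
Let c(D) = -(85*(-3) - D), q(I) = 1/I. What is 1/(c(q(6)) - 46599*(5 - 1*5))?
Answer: 6/1531 ≈ 0.0039190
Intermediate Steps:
c(D) = 255 + D (c(D) = -(-255 - D) = 255 + D)
1/(c(q(6)) - 46599*(5 - 1*5)) = 1/((255 + 1/6) - 46599*(5 - 1*5)) = 1/((255 + 1/6) - 46599*(5 - 5)) = 1/(1531/6 - 46599*0) = 1/(1531/6 + 0) = 1/(1531/6) = 6/1531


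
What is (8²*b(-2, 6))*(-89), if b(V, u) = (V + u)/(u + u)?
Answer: -5696/3 ≈ -1898.7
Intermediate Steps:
b(V, u) = (V + u)/(2*u) (b(V, u) = (V + u)/((2*u)) = (V + u)*(1/(2*u)) = (V + u)/(2*u))
(8²*b(-2, 6))*(-89) = (8²*((½)*(-2 + 6)/6))*(-89) = (64*((½)*(⅙)*4))*(-89) = (64*(⅓))*(-89) = (64/3)*(-89) = -5696/3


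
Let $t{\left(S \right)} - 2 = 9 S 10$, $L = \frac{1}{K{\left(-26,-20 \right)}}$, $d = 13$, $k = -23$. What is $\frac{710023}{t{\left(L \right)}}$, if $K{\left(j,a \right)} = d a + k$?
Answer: $\frac{200936509}{476} \approx 4.2214 \cdot 10^{5}$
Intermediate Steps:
$K{\left(j,a \right)} = -23 + 13 a$ ($K{\left(j,a \right)} = 13 a - 23 = -23 + 13 a$)
$L = - \frac{1}{283}$ ($L = \frac{1}{-23 + 13 \left(-20\right)} = \frac{1}{-23 - 260} = \frac{1}{-283} = - \frac{1}{283} \approx -0.0035336$)
$t{\left(S \right)} = 2 + 90 S$ ($t{\left(S \right)} = 2 + 9 S 10 = 2 + 90 S$)
$\frac{710023}{t{\left(L \right)}} = \frac{710023}{2 + 90 \left(- \frac{1}{283}\right)} = \frac{710023}{2 - \frac{90}{283}} = \frac{710023}{\frac{476}{283}} = 710023 \cdot \frac{283}{476} = \frac{200936509}{476}$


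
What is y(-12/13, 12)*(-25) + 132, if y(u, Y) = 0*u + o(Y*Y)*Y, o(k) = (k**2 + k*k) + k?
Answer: -12484668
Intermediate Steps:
o(k) = k + 2*k**2 (o(k) = (k**2 + k**2) + k = 2*k**2 + k = k + 2*k**2)
y(u, Y) = Y**3*(1 + 2*Y**2) (y(u, Y) = 0*u + ((Y*Y)*(1 + 2*(Y*Y)))*Y = 0 + (Y**2*(1 + 2*Y**2))*Y = 0 + Y**3*(1 + 2*Y**2) = Y**3*(1 + 2*Y**2))
y(-12/13, 12)*(-25) + 132 = (12**3 + 2*12**5)*(-25) + 132 = (1728 + 2*248832)*(-25) + 132 = (1728 + 497664)*(-25) + 132 = 499392*(-25) + 132 = -12484800 + 132 = -12484668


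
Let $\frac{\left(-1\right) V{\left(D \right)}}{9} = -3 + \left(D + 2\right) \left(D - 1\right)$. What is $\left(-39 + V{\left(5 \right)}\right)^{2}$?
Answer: $69696$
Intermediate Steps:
$V{\left(D \right)} = 27 - 9 \left(-1 + D\right) \left(2 + D\right)$ ($V{\left(D \right)} = - 9 \left(-3 + \left(D + 2\right) \left(D - 1\right)\right) = - 9 \left(-3 + \left(2 + D\right) \left(-1 + D\right)\right) = - 9 \left(-3 + \left(-1 + D\right) \left(2 + D\right)\right) = 27 - 9 \left(-1 + D\right) \left(2 + D\right)$)
$\left(-39 + V{\left(5 \right)}\right)^{2} = \left(-39 - 225\right)^{2} = \left(-264\right)^{2} = 69696$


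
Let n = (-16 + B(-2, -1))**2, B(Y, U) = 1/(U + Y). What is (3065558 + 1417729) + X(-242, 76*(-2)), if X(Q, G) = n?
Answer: 40351984/9 ≈ 4.4836e+6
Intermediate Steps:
n = 2401/9 (n = (-16 + 1/(-1 - 2))**2 = (-16 + 1/(-3))**2 = (-16 - 1/3)**2 = (-49/3)**2 = 2401/9 ≈ 266.78)
X(Q, G) = 2401/9
(3065558 + 1417729) + X(-242, 76*(-2)) = (3065558 + 1417729) + 2401/9 = 4483287 + 2401/9 = 40351984/9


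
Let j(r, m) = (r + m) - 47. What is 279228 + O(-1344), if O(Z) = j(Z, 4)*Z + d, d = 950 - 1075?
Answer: 2143231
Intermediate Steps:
j(r, m) = -47 + m + r (j(r, m) = (m + r) - 47 = -47 + m + r)
d = -125
O(Z) = -125 + Z*(-43 + Z) (O(Z) = (-47 + 4 + Z)*Z - 125 = (-43 + Z)*Z - 125 = Z*(-43 + Z) - 125 = -125 + Z*(-43 + Z))
279228 + O(-1344) = 279228 + (-125 - 1344*(-43 - 1344)) = 279228 + (-125 - 1344*(-1387)) = 279228 + (-125 + 1864128) = 279228 + 1864003 = 2143231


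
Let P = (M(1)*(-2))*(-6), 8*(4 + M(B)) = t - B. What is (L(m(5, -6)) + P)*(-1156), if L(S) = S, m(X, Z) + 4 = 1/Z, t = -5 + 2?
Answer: 201722/3 ≈ 67241.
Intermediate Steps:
t = -3
m(X, Z) = -4 + 1/Z
M(B) = -35/8 - B/8 (M(B) = -4 + (-3 - B)/8 = -4 + (-3/8 - B/8) = -35/8 - B/8)
P = -54 (P = ((-35/8 - ⅛*1)*(-2))*(-6) = ((-35/8 - ⅛)*(-2))*(-6) = -9/2*(-2)*(-6) = 9*(-6) = -54)
(L(m(5, -6)) + P)*(-1156) = ((-4 + 1/(-6)) - 54)*(-1156) = ((-4 - ⅙) - 54)*(-1156) = (-25/6 - 54)*(-1156) = -349/6*(-1156) = 201722/3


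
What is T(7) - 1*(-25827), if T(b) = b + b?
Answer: 25841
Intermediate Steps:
T(b) = 2*b
T(7) - 1*(-25827) = 2*7 - 1*(-25827) = 14 + 25827 = 25841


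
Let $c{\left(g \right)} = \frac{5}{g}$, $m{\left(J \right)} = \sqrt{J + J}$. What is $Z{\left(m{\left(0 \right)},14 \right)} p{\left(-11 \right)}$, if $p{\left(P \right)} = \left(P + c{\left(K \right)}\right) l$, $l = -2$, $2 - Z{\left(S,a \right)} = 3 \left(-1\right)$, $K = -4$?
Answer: $\frac{245}{2} \approx 122.5$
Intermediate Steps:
$m{\left(J \right)} = \sqrt{2} \sqrt{J}$ ($m{\left(J \right)} = \sqrt{2 J} = \sqrt{2} \sqrt{J}$)
$Z{\left(S,a \right)} = 5$ ($Z{\left(S,a \right)} = 2 - 3 \left(-1\right) = 2 - -3 = 2 + 3 = 5$)
$p{\left(P \right)} = \frac{5}{2} - 2 P$ ($p{\left(P \right)} = \left(P + \frac{5}{-4}\right) \left(-2\right) = \left(P + 5 \left(- \frac{1}{4}\right)\right) \left(-2\right) = \left(P - \frac{5}{4}\right) \left(-2\right) = \left(- \frac{5}{4} + P\right) \left(-2\right) = \frac{5}{2} - 2 P$)
$Z{\left(m{\left(0 \right)},14 \right)} p{\left(-11 \right)} = 5 \left(\frac{5}{2} - -22\right) = 5 \left(\frac{5}{2} + 22\right) = 5 \cdot \frac{49}{2} = \frac{245}{2}$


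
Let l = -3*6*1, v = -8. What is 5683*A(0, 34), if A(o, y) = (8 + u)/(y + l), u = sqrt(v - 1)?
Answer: 5683/2 + 17049*I/16 ≈ 2841.5 + 1065.6*I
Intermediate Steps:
u = 3*I (u = sqrt(-8 - 1) = sqrt(-9) = 3*I ≈ 3.0*I)
l = -18 (l = -18*1 = -18)
A(o, y) = (8 + 3*I)/(-18 + y) (A(o, y) = (8 + 3*I)/(y - 18) = (8 + 3*I)/(-18 + y))
5683*A(0, 34) = 5683*((8 + 3*I)/(-18 + 34)) = 5683*((8 + 3*I)/16) = 5683*(1/2 + 3*I/16) = 5683/2 + 17049*I/16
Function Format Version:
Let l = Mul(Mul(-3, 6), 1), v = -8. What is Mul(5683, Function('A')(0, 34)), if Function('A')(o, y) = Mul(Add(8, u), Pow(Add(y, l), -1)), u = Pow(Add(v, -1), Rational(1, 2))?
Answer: Add(Rational(5683, 2), Mul(Rational(17049, 16), I)) ≈ Add(2841.5, Mul(1065.6, I))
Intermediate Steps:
u = Mul(3, I) (u = Pow(Add(-8, -1), Rational(1, 2)) = Pow(-9, Rational(1, 2)) = Mul(3, I) ≈ Mul(3.0000, I))
l = -18 (l = Mul(-18, 1) = -18)
Function('A')(o, y) = Mul(Pow(Add(-18, y), -1), Add(8, Mul(3, I))) (Function('A')(o, y) = Mul(Add(8, Mul(3, I)), Pow(Add(y, -18), -1)) = Mul(Add(8, Mul(3, I)), Pow(Add(-18, y), -1)) = Mul(Pow(Add(-18, y), -1), Add(8, Mul(3, I))))
Mul(5683, Function('A')(0, 34)) = Mul(5683, Mul(Pow(Add(-18, 34), -1), Add(8, Mul(3, I)))) = Mul(5683, Mul(Pow(16, -1), Add(8, Mul(3, I)))) = Mul(5683, Mul(Rational(1, 16), Add(8, Mul(3, I)))) = Mul(5683, Add(Rational(1, 2), Mul(Rational(3, 16), I))) = Add(Rational(5683, 2), Mul(Rational(17049, 16), I))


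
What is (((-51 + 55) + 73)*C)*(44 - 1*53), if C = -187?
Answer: 129591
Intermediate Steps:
(((-51 + 55) + 73)*C)*(44 - 1*53) = (((-51 + 55) + 73)*(-187))*(44 - 1*53) = ((4 + 73)*(-187))*(44 - 53) = (77*(-187))*(-9) = -14399*(-9) = 129591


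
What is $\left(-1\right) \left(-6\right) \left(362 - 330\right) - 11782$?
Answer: $-11590$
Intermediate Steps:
$\left(-1\right) \left(-6\right) \left(362 - 330\right) - 11782 = 6 \left(362 - 330\right) - 11782 = 6 \cdot 32 - 11782 = 192 - 11782 = -11590$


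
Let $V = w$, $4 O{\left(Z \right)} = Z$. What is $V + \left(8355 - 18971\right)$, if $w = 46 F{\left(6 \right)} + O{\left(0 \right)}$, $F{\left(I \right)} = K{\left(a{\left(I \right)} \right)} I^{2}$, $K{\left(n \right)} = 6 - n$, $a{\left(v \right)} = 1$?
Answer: $-2336$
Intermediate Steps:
$F{\left(I \right)} = 5 I^{2}$ ($F{\left(I \right)} = \left(6 - 1\right) I^{2} = 5 I^{2}$)
$O{\left(Z \right)} = \frac{Z}{4}$
$w = 8280$ ($w = 46 \cdot 5 \cdot 6^{2} + \frac{1}{4} \cdot 0 = 46 \cdot 5 \cdot 36 + 0 = 46 \cdot 180 + 0 = 8280 + 0 = 8280$)
$V = 8280$
$V + \left(8355 - 18971\right) = 8280 + \left(8355 - 18971\right) = 8280 - 10616 = -2336$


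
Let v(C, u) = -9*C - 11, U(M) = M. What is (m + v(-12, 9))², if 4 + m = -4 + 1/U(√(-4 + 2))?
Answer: (178 - I*√2)²/4 ≈ 7920.5 - 125.86*I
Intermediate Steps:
v(C, u) = -11 - 9*C
m = -8 - I*√2/2 (m = -4 + (-4 + 1/(√(-4 + 2))) = -4 + (-4 + 1/(√(-2))) = -4 + (-4 + 1/(I*√2)) = -4 + (-4 - I*√2/2) = -8 - I*√2/2 ≈ -8.0 - 0.70711*I)
(m + v(-12, 9))² = ((-8 - I*√2/2) + (-11 - 9*(-12)))² = ((-8 - I*√2/2) + (-11 + 108))² = ((-8 - I*√2/2) + 97)² = (89 - I*√2/2)²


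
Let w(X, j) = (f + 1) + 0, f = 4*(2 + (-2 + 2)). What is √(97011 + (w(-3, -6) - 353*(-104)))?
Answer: 2*√33433 ≈ 365.69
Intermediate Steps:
f = 8 (f = 4*(2 + 0) = 4*2 = 8)
w(X, j) = 9 (w(X, j) = (8 + 1) + 0 = 9 + 0 = 9)
√(97011 + (w(-3, -6) - 353*(-104))) = √(97011 + (9 - 353*(-104))) = √(97011 + (9 + 36712)) = √(97011 + 36721) = √133732 = 2*√33433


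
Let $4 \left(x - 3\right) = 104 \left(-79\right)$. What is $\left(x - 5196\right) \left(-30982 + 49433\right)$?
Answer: $-133714397$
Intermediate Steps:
$x = -2051$ ($x = 3 + \frac{104 \left(-79\right)}{4} = 3 + \frac{1}{4} \left(-8216\right) = 3 - 2054 = -2051$)
$\left(x - 5196\right) \left(-30982 + 49433\right) = \left(-2051 - 5196\right) \left(-30982 + 49433\right) = \left(-7247\right) 18451 = -133714397$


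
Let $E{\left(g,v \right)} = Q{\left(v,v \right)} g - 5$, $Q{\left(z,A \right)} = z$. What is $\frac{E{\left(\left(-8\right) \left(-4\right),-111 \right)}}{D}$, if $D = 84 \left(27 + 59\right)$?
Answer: $- \frac{3557}{7224} \approx -0.49239$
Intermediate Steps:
$D = 7224$ ($D = 84 \cdot 86 = 7224$)
$E{\left(g,v \right)} = -5 + g v$ ($E{\left(g,v \right)} = v g - 5 = g v - 5 = -5 + g v$)
$\frac{E{\left(\left(-8\right) \left(-4\right),-111 \right)}}{D} = \frac{-5 + \left(-8\right) \left(-4\right) \left(-111\right)}{7224} = \left(-5 + 32 \left(-111\right)\right) \frac{1}{7224} = \left(-5 - 3552\right) \frac{1}{7224} = \left(-3557\right) \frac{1}{7224} = - \frac{3557}{7224}$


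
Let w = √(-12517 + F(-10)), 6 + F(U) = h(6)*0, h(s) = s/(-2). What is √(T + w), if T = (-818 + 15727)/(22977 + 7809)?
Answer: √(458988474 + 947777796*I*√12523)/30786 ≈ 7.4964 + 7.464*I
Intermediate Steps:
h(s) = -s/2 (h(s) = s*(-½) = -s/2)
F(U) = -6 (F(U) = -6 - ½*6*0 = -6 - 3*0 = -6 + 0 = -6)
T = 14909/30786 ≈ 0.48428
w = I*√12523 (w = √(-12517 - 6) = √(-12523) = I*√12523 ≈ 111.91*I)
√(T + w) = √(14909/30786 + I*√12523)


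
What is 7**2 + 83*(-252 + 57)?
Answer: -16136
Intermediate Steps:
7**2 + 83*(-252 + 57) = 49 + 83*(-195) = 49 - 16185 = -16136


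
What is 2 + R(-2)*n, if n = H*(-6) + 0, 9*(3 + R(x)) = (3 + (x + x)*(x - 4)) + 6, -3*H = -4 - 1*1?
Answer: -14/3 ≈ -4.6667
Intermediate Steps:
H = 5/3 (H = -(-4 - 1*1)/3 = -(-4 - 1)/3 = -⅓*(-5) = 5/3 ≈ 1.6667)
R(x) = -2 + 2*x*(-4 + x)/9 (R(x) = -3 + ((3 + (x + x)*(x - 4)) + 6)/9 = -3 + ((3 + (2*x)*(-4 + x)) + 6)/9 = -3 + ((3 + 2*x*(-4 + x)) + 6)/9 = -3 + (9 + 2*x*(-4 + x))/9 = -3 + (1 + 2*x*(-4 + x)/9) = -2 + 2*x*(-4 + x)/9)
n = -10 (n = (5/3)*(-6) + 0 = -10 + 0 = -10)
2 + R(-2)*n = 2 + (-2 - 8/9*(-2) + (2/9)*(-2)²)*(-10) = 2 + (-2 + 16/9 + (2/9)*4)*(-10) = 2 + (-2 + 16/9 + 8/9)*(-10) = 2 + (⅔)*(-10) = 2 - 20/3 = -14/3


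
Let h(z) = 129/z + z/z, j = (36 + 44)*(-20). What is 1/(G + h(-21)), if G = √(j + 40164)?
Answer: 63/472085 + 49*√9641/944170 ≈ 0.0052292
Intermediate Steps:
j = -1600 (j = 80*(-20) = -1600)
h(z) = 1 + 129/z (h(z) = 129/z + 1 = 1 + 129/z)
G = 2*√9641 (G = √(-1600 + 40164) = √38564 = 2*√9641 ≈ 196.38)
1/(G + h(-21)) = 1/(2*√9641 + (129 - 21)/(-21)) = 1/(2*√9641 - 1/21*108) = 1/(2*√9641 - 36/7) = 1/(-36/7 + 2*√9641)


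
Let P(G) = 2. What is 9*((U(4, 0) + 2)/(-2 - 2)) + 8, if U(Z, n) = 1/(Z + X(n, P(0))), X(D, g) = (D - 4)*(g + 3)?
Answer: 233/64 ≈ 3.6406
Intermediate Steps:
X(D, g) = (-4 + D)*(3 + g)
U(Z, n) = 1/(-20 + Z + 5*n) (U(Z, n) = 1/(Z + (-12 - 4*2 + 3*n + n*2)) = 1/(Z + (-12 - 8 + 3*n + 2*n)) = 1/(Z + (-20 + 5*n)) = 1/(-20 + Z + 5*n))
9*((U(4, 0) + 2)/(-2 - 2)) + 8 = 9*((1/(-20 + 4 + 5*0) + 2)/(-2 - 2)) + 8 = 9*((1/(-20 + 4 + 0) + 2)/(-4)) + 8 = 9*((1/(-16) + 2)*(-¼)) + 8 = 9*((-1/16 + 2)*(-¼)) + 8 = 9*((31/16)*(-¼)) + 8 = 9*(-31/64) + 8 = -279/64 + 8 = 233/64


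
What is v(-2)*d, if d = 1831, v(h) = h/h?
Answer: 1831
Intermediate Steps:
v(h) = 1
v(-2)*d = 1*1831 = 1831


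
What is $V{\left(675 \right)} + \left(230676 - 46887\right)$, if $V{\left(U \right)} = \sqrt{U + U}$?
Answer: $183789 + 15 \sqrt{6} \approx 1.8383 \cdot 10^{5}$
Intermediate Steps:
$V{\left(U \right)} = \sqrt{2} \sqrt{U}$ ($V{\left(U \right)} = \sqrt{2 U} = \sqrt{2} \sqrt{U}$)
$V{\left(675 \right)} + \left(230676 - 46887\right) = \sqrt{2} \sqrt{675} + \left(230676 - 46887\right) = \sqrt{2} \cdot 15 \sqrt{3} + \left(230676 - 46887\right) = 15 \sqrt{6} + 183789 = 183789 + 15 \sqrt{6}$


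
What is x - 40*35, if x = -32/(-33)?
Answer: -46168/33 ≈ -1399.0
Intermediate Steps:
x = 32/33 (x = -32*(-1/33) = 32/33 ≈ 0.96970)
x - 40*35 = 32/33 - 40*35 = 32/33 - 1400 = -46168/33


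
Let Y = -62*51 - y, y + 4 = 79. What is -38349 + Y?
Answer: -41586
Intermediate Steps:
y = 75 (y = -4 + 79 = 75)
Y = -3237 (Y = -62*51 - 1*75 = -3162 - 75 = -3237)
-38349 + Y = -38349 - 3237 = -41586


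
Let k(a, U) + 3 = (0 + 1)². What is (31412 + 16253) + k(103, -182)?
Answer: 47663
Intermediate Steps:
k(a, U) = -2 (k(a, U) = -3 + (0 + 1)² = -3 + 1² = -3 + 1 = -2)
(31412 + 16253) + k(103, -182) = (31412 + 16253) - 2 = 47665 - 2 = 47663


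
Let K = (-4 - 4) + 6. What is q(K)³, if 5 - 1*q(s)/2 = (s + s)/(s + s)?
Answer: 512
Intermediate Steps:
K = -2 (K = -8 + 6 = -2)
q(s) = 8 (q(s) = 10 - 2*(s + s)/(s + s) = 10 - 2*2*s/(2*s) = 10 - 2*2*s*1/(2*s) = 10 - 2*1 = 10 - 2 = 8)
q(K)³ = 8³ = 512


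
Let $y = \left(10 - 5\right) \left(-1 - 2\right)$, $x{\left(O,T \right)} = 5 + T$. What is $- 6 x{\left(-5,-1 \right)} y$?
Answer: $360$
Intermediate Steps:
$y = -15$ ($y = 5 \left(-3\right) = -15$)
$- 6 x{\left(-5,-1 \right)} y = - 6 \left(5 - 1\right) \left(-15\right) = \left(-6\right) 4 \left(-15\right) = \left(-24\right) \left(-15\right) = 360$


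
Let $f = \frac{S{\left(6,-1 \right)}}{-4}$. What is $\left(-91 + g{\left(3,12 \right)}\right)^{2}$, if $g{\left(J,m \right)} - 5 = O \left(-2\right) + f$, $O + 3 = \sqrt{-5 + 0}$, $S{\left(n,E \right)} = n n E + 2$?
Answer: $\frac{20369}{4} + 286 i \sqrt{5} \approx 5092.3 + 639.52 i$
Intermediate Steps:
$S{\left(n,E \right)} = 2 + E n^{2}$ ($S{\left(n,E \right)} = n^{2} E + 2 = E n^{2} + 2 = 2 + E n^{2}$)
$O = -3 + i \sqrt{5}$ ($O = -3 + \sqrt{-5 + 0} = -3 + \sqrt{-5} = -3 + i \sqrt{5} \approx -3.0 + 2.2361 i$)
$f = \frac{17}{2}$ ($f = \frac{2 - 6^{2}}{-4} = \left(2 - 36\right) \left(- \frac{1}{4}\right) = \left(-34\right) \left(- \frac{1}{4}\right) = \frac{17}{2} \approx 8.5$)
$g{\left(J,m \right)} = \frac{39}{2} - 2 i \sqrt{5}$ ($g{\left(J,m \right)} = 5 + \left(\left(-3 + i \sqrt{5}\right) \left(-2\right) + \frac{17}{2}\right) = 5 + \left(\left(6 - 2 i \sqrt{5}\right) + \frac{17}{2}\right) = 5 + \left(\frac{29}{2} - 2 i \sqrt{5}\right) = \frac{39}{2} - 2 i \sqrt{5}$)
$\left(-91 + g{\left(3,12 \right)}\right)^{2} = \left(-91 + \left(\frac{39}{2} - 2 i \sqrt{5}\right)\right)^{2} = \left(- \frac{143}{2} - 2 i \sqrt{5}\right)^{2}$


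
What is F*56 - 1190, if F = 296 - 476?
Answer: -11270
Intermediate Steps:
F = -180
F*56 - 1190 = -180*56 - 1190 = -10080 - 1190 = -11270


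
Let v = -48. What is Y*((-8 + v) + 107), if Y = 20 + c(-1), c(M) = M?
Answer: 969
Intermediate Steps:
Y = 19 (Y = 20 - 1 = 19)
Y*((-8 + v) + 107) = 19*((-8 - 48) + 107) = 19*(-56 + 107) = 19*51 = 969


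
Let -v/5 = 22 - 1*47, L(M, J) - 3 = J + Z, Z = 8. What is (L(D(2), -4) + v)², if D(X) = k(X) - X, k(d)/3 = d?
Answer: 17424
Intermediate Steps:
k(d) = 3*d
D(X) = 2*X (D(X) = 3*X - X = 2*X)
L(M, J) = 11 + J (L(M, J) = 3 + (J + 8) = 3 + (8 + J) = 11 + J)
v = 125 (v = -5*(22 - 1*47) = -5*(22 - 47) = -5*(-25) = 125)
(L(D(2), -4) + v)² = ((11 - 4) + 125)² = (7 + 125)² = 132² = 17424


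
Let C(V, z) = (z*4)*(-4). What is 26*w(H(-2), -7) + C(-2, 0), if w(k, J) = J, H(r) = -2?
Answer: -182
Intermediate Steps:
C(V, z) = -16*z (C(V, z) = (4*z)*(-4) = -16*z)
26*w(H(-2), -7) + C(-2, 0) = 26*(-7) - 16*0 = -182 + 0 = -182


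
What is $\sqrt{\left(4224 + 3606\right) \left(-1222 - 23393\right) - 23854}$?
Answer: $2 i \sqrt{48189826} \approx 13884.0 i$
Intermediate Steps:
$\sqrt{\left(4224 + 3606\right) \left(-1222 - 23393\right) - 23854} = \sqrt{7830 \left(-24615\right) - 23854} = \sqrt{-192735450 - 23854} = \sqrt{-192759304} = 2 i \sqrt{48189826}$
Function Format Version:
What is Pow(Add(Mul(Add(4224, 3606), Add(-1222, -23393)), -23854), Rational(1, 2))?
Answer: Mul(2, I, Pow(48189826, Rational(1, 2))) ≈ Mul(13884., I)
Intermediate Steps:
Pow(Add(Mul(Add(4224, 3606), Add(-1222, -23393)), -23854), Rational(1, 2)) = Pow(Add(Mul(7830, -24615), -23854), Rational(1, 2)) = Pow(Add(-192735450, -23854), Rational(1, 2)) = Pow(-192759304, Rational(1, 2)) = Mul(2, I, Pow(48189826, Rational(1, 2)))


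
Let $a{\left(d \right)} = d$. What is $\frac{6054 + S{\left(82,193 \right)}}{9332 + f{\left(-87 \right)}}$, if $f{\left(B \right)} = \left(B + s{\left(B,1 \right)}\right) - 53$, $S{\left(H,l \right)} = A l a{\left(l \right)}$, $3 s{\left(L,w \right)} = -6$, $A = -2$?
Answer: $- \frac{34222}{4595} \approx -7.4477$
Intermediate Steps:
$s{\left(L,w \right)} = -2$ ($s{\left(L,w \right)} = \frac{1}{3} \left(-6\right) = -2$)
$S{\left(H,l \right)} = - 2 l^{2}$ ($S{\left(H,l \right)} = - 2 l l = - 2 l^{2}$)
$f{\left(B \right)} = -55 + B$ ($f{\left(B \right)} = \left(B - 2\right) - 53 = \left(-2 + B\right) - 53 = -55 + B$)
$\frac{6054 + S{\left(82,193 \right)}}{9332 + f{\left(-87 \right)}} = \frac{6054 - 2 \cdot 193^{2}}{9332 - 142} = \frac{6054 - 74498}{9332 - 142} = \frac{6054 - 74498}{9190} = \left(-68444\right) \frac{1}{9190} = - \frac{34222}{4595}$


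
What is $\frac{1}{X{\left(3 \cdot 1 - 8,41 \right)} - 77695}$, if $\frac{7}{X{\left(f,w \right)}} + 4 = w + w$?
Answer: $- \frac{78}{6060203} \approx -1.2871 \cdot 10^{-5}$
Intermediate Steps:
$X{\left(f,w \right)} = \frac{7}{-4 + 2 w}$ ($X{\left(f,w \right)} = \frac{7}{-4 + \left(w + w\right)} = \frac{7}{-4 + 2 w}$)
$\frac{1}{X{\left(3 \cdot 1 - 8,41 \right)} - 77695} = \frac{1}{\frac{7}{2 \left(-2 + 41\right)} - 77695} = \frac{1}{\frac{7}{2 \cdot 39} - 77695} = \frac{1}{\frac{7}{2} \cdot \frac{1}{39} - 77695} = \frac{1}{\frac{7}{78} - 77695} = \frac{1}{- \frac{6060203}{78}} = - \frac{78}{6060203}$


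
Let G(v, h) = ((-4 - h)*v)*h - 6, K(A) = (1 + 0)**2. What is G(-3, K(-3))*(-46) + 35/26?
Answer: -10729/26 ≈ -412.65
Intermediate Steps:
K(A) = 1 (K(A) = 1**2 = 1)
G(v, h) = -6 + h*v*(-4 - h) (G(v, h) = (v*(-4 - h))*h - 6 = h*v*(-4 - h) - 6 = -6 + h*v*(-4 - h))
G(-3, K(-3))*(-46) + 35/26 = (-6 - 1*(-3)*1**2 - 4*1*(-3))*(-46) + 35/26 = (-6 - 1*(-3)*1 + 12)*(-46) + 35*(1/26) = (-6 + 3 + 12)*(-46) + 35/26 = 9*(-46) + 35/26 = -414 + 35/26 = -10729/26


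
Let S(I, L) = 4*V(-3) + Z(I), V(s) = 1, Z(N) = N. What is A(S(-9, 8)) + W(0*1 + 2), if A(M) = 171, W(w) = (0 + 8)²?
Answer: 235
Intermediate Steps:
W(w) = 64 (W(w) = 8² = 64)
S(I, L) = 4 + I (S(I, L) = 4*1 + I = 4 + I)
A(S(-9, 8)) + W(0*1 + 2) = 171 + 64 = 235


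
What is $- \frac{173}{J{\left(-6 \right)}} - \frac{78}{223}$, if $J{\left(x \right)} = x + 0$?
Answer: $\frac{38111}{1338} \approx 28.484$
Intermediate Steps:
$J{\left(x \right)} = x$
$- \frac{173}{J{\left(-6 \right)}} - \frac{78}{223} = - \frac{173}{-6} - \frac{78}{223} = \left(-173\right) \left(- \frac{1}{6}\right) - \frac{78}{223} = \frac{173}{6} - \frac{78}{223} = \frac{38111}{1338}$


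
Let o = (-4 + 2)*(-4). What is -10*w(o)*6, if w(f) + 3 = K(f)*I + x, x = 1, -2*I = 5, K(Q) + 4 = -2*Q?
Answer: -2880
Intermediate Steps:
K(Q) = -4 - 2*Q
I = -5/2 (I = -1/2*5 = -5/2 ≈ -2.5000)
o = 8 (o = -2*(-4) = 8)
w(f) = 8 + 5*f (w(f) = -3 + ((-4 - 2*f)*(-5/2) + 1) = -3 + ((10 + 5*f) + 1) = -3 + (11 + 5*f) = 8 + 5*f)
-10*w(o)*6 = -10*(8 + 5*8)*6 = -10*(8 + 40)*6 = -10*48*6 = -480*6 = -2880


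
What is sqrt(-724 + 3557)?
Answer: sqrt(2833) ≈ 53.226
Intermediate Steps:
sqrt(-724 + 3557) = sqrt(2833)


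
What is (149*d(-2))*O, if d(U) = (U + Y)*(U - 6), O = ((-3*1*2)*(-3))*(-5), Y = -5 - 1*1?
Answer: -858240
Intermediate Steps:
Y = -6 (Y = -5 - 1 = -6)
O = -90 (O = (-3*2*(-3))*(-5) = -6*(-3)*(-5) = 18*(-5) = -90)
d(U) = (-6 + U)² (d(U) = (U - 6)*(U - 6) = (-6 + U)*(-6 + U) = (-6 + U)²)
(149*d(-2))*O = (149*(36 + (-2)² - 12*(-2)))*(-90) = (149*(36 + 4 + 24))*(-90) = (149*64)*(-90) = 9536*(-90) = -858240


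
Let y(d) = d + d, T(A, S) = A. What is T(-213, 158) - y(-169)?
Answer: 125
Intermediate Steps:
y(d) = 2*d
T(-213, 158) - y(-169) = -213 - 2*(-169) = -213 - 1*(-338) = -213 + 338 = 125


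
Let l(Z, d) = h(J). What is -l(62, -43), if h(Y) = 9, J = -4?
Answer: -9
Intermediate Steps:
l(Z, d) = 9
-l(62, -43) = -1*9 = -9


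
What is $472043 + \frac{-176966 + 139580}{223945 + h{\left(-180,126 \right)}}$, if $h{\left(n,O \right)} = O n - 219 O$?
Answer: $\frac{81980142467}{173671} \approx 4.7204 \cdot 10^{5}$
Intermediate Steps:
$h{\left(n,O \right)} = - 219 O + O n$
$472043 + \frac{-176966 + 139580}{223945 + h{\left(-180,126 \right)}} = 472043 + \frac{-176966 + 139580}{223945 + 126 \left(-219 - 180\right)} = 472043 - \frac{37386}{223945 + 126 \left(-399\right)} = 472043 - \frac{37386}{223945 - 50274} = 472043 - \frac{37386}{173671} = \frac{81980142467}{173671}$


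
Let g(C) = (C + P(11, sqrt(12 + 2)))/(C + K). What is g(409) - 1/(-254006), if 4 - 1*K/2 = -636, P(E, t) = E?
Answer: 35561403/143005378 ≈ 0.24867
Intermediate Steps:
K = 1280 (K = 8 - 2*(-636) = 8 + 1272 = 1280)
g(C) = (11 + C)/(1280 + C) (g(C) = (C + 11)/(C + 1280) = (11 + C)/(1280 + C))
g(409) - 1/(-254006) = (11 + 409)/(1280 + 409) - 1/(-254006) = 420/1689 - 1*(-1/254006) = (1/1689)*420 + 1/254006 = 140/563 + 1/254006 = 35561403/143005378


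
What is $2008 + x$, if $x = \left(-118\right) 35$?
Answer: $-2122$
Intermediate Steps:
$x = -4130$
$2008 + x = 2008 - 4130 = -2122$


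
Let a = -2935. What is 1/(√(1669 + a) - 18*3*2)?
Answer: -18/2155 - I*√1266/12930 ≈ -0.0083527 - 0.0027518*I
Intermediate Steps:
1/(√(1669 + a) - 18*3*2) = 1/(√(1669 - 2935) - 18*3*2) = 1/(√(-1266) - 54*2) = 1/(I*√1266 - 108) = 1/(-108 + I*√1266)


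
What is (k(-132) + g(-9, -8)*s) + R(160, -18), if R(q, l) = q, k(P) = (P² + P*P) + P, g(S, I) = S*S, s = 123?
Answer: 44839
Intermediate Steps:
g(S, I) = S²
k(P) = P + 2*P² (k(P) = (P² + P²) + P = 2*P² + P = P + 2*P²)
(k(-132) + g(-9, -8)*s) + R(160, -18) = (-132*(1 + 2*(-132)) + (-9)²*123) + 160 = (-132*(1 - 264) + 81*123) + 160 = (-132*(-263) + 9963) + 160 = (34716 + 9963) + 160 = 44679 + 160 = 44839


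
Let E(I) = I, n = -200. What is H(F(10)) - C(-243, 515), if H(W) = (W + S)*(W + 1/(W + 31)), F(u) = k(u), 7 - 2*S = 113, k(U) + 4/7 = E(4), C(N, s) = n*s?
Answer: 1214302949/11809 ≈ 1.0283e+5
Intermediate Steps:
C(N, s) = -200*s
k(U) = 24/7 (k(U) = -4/7 + 4 = 24/7)
S = -53 (S = 7/2 - ½*113 = 7/2 - 113/2 = -53)
F(u) = 24/7
H(W) = (-53 + W)*(W + 1/(31 + W)) (H(W) = (W - 53)*(W + 1/(W + 31)) = (-53 + W)*(W + 1/(31 + W)))
H(F(10)) - C(-243, 515) = (-53 + (24/7)³ - 1642*24/7 - 22*(24/7)²)/(31 + 24/7) - (-200)*515 = (-53 + 13824/343 - 39408/7 - 22*576/49)/(241/7) - 1*(-103000) = 7*(-53 + 13824/343 - 39408/7 - 12672/49)/241 + 103000 = (7/241)*(-2024051/343) + 103000 = -2024051/11809 + 103000 = 1214302949/11809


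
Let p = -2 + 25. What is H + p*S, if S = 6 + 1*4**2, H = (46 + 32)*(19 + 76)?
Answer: 7916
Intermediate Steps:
p = 23
H = 7410 (H = 78*95 = 7410)
S = 22 (S = 6 + 1*16 = 6 + 16 = 22)
H + p*S = 7410 + 23*22 = 7410 + 506 = 7916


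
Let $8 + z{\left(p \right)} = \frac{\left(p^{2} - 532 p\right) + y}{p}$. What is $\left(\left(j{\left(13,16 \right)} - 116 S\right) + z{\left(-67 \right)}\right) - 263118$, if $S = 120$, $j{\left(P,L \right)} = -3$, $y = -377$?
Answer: $- \frac{18602039}{67} \approx -2.7764 \cdot 10^{5}$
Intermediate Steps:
$z{\left(p \right)} = -8 + \frac{-377 + p^{2} - 532 p}{p}$ ($z{\left(p \right)} = -8 + \frac{\left(p^{2} - 532 p\right) - 377}{p} = -8 + \frac{-377 + p^{2} - 532 p}{p}$)
$\left(\left(j{\left(13,16 \right)} - 116 S\right) + z{\left(-67 \right)}\right) - 263118 = \left(\left(-3 - 13920\right) - \left(607 - \frac{377}{67}\right)\right) - 263118 = \left(\left(-3 - 13920\right) - \frac{40292}{67}\right) - 263118 = \left(-13923 - \frac{40292}{67}\right) - 263118 = - \frac{973133}{67} - 263118 = - \frac{18602039}{67}$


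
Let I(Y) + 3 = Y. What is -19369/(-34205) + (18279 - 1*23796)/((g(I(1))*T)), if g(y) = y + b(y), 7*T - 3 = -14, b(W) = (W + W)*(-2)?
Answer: 440747083/752510 ≈ 585.70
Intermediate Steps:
b(W) = -4*W (b(W) = (2*W)*(-2) = -4*W)
I(Y) = -3 + Y
T = -11/7 (T = 3/7 + (⅐)*(-14) = 3/7 - 2 = -11/7 ≈ -1.5714)
g(y) = -3*y (g(y) = y - 4*y = -3*y)
-19369/(-34205) + (18279 - 1*23796)/((g(I(1))*T)) = -19369/(-34205) + (18279 - 1*23796)/((-3*(-3 + 1)*(-11/7))) = -19369*(-1/34205) + (18279 - 23796)/((-3*(-2)*(-11/7))) = 19369/34205 - 5517/(6*(-11/7)) = 19369/34205 - 5517/(-66/7) = 19369/34205 - 5517*(-7/66) = 19369/34205 + 12873/22 = 440747083/752510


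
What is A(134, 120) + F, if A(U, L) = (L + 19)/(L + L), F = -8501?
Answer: -2040101/240 ≈ -8500.4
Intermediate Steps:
A(U, L) = (19 + L)/(2*L) (A(U, L) = (19 + L)/((2*L)) = (19 + L)*(1/(2*L)) = (19 + L)/(2*L))
A(134, 120) + F = (½)*(19 + 120)/120 - 8501 = (½)*(1/120)*139 - 8501 = 139/240 - 8501 = -2040101/240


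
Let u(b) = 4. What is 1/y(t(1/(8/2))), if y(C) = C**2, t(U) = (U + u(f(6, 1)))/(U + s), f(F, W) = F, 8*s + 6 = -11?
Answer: 225/1156 ≈ 0.19464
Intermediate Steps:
s = -17/8 (s = -3/4 + (1/8)*(-11) = -3/4 - 11/8 = -17/8 ≈ -2.1250)
t(U) = (4 + U)/(-17/8 + U) (t(U) = (U + 4)/(U - 17/8) = (4 + U)/(-17/8 + U))
1/y(t(1/(8/2))) = 1/((8*(4 + 1/(8/2))/(-17 + 8/((8/2))))**2) = 1/((8*(4 + 1/(8*(1/2)))/(-17 + 8/((8*(1/2)))))**2) = 1/((8*(4 + 1/4)/(-17 + 8/4))**2) = 1/((8*(4 + 1/4)/(-17 + 8*(1/4)))**2) = 1/((8*(17/4)/(-17 + 2))**2) = 1/((8*(17/4)/(-15))**2) = 1/((8*(-1/15)*(17/4))**2) = 1/((-34/15)**2) = 1/(1156/225) = 225/1156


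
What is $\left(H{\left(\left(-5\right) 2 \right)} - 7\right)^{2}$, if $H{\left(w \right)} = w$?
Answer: $289$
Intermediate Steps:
$\left(H{\left(\left(-5\right) 2 \right)} - 7\right)^{2} = \left(\left(-5\right) 2 - 7\right)^{2} = \left(-10 - 7\right)^{2} = \left(-17\right)^{2} = 289$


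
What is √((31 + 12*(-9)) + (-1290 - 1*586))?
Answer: 3*I*√217 ≈ 44.193*I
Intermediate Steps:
√((31 + 12*(-9)) + (-1290 - 1*586)) = √((31 - 108) + (-1290 - 586)) = √(-77 - 1876) = √(-1953) = 3*I*√217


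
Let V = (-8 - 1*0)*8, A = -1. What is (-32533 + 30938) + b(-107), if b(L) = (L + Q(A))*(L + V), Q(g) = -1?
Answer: 16873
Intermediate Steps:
V = -64 (V = (-8 + 0)*8 = -8*8 = -64)
b(L) = (-1 + L)*(-64 + L) (b(L) = (L - 1)*(L - 64) = (-1 + L)*(-64 + L))
(-32533 + 30938) + b(-107) = (-32533 + 30938) + (64 + (-107)² - 65*(-107)) = -1595 + (64 + 11449 + 6955) = -1595 + 18468 = 16873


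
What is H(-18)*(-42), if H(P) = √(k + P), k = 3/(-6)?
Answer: -21*I*√74 ≈ -180.65*I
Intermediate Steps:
k = -½ (k = 3*(-⅙) = -½ ≈ -0.50000)
H(P) = √(-½ + P)
H(-18)*(-42) = (√(-2 + 4*(-18))/2)*(-42) = (√(-2 - 72)/2)*(-42) = (√(-74)/2)*(-42) = ((I*√74)/2)*(-42) = (I*√74/2)*(-42) = -21*I*√74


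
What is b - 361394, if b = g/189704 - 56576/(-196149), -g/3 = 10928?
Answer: -1680944593596292/4651281237 ≈ -3.6139e+5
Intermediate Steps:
g = -32784 (g = -3*10928 = -32784)
b = 537768086/4651281237 (b = -32784/189704 - 56576/(-196149) = -32784*1/189704 - 56576*(-1/196149) = -4098/23713 + 56576/196149 = 537768086/4651281237 ≈ 0.11562)
b - 361394 = 537768086/4651281237 - 361394 = -1680944593596292/4651281237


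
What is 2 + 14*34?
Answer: 478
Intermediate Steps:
2 + 14*34 = 2 + 476 = 478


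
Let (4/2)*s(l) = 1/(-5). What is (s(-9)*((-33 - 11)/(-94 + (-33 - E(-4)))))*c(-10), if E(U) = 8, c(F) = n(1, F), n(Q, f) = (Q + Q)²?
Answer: -88/675 ≈ -0.13037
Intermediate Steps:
n(Q, f) = 4*Q² (n(Q, f) = (2*Q)² = 4*Q²)
c(F) = 4 (c(F) = 4*1² = 4*1 = 4)
s(l) = -⅒ (s(l) = (½)/(-5) = (½)*(-⅕) = -⅒)
(s(-9)*((-33 - 11)/(-94 + (-33 - E(-4)))))*c(-10) = -(-33 - 11)/(10*(-94 + (-33 - 1*8)))*4 = -(-22)/(5*(-94 + (-33 - 8)))*4 = -(-22)/(5*(-94 - 41))*4 = -(-22)/(5*(-135))*4 = -(-22)*(-1)/(5*135)*4 = -⅒*44/135*4 = -22/675*4 = -88/675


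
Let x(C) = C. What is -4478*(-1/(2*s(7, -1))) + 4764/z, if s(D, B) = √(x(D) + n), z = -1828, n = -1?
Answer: -1191/457 + 2239*√6/6 ≈ 911.46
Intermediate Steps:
s(D, B) = √(-1 + D) (s(D, B) = √(D - 1) = √(-1 + D))
-4478*(-1/(2*s(7, -1))) + 4764/z = -4478*(-1/(2*√(-1 + 7))) + 4764/(-1828) = -4478*(-√6/12) + 4764*(-1/1828) = -4478*(-√6/12) - 1191/457 = -(-2239)*√6/6 - 1191/457 = 2239*√6/6 - 1191/457 = -1191/457 + 2239*√6/6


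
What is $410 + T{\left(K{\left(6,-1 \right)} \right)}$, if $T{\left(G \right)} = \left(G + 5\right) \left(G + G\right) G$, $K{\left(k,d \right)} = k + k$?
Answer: $5306$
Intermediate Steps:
$K{\left(k,d \right)} = 2 k$
$T{\left(G \right)} = 2 G^{2} \left(5 + G\right)$ ($T{\left(G \right)} = \left(5 + G\right) 2 G G = 2 G \left(5 + G\right) G = 2 G^{2} \left(5 + G\right)$)
$410 + T{\left(K{\left(6,-1 \right)} \right)} = 410 + 2 \left(2 \cdot 6\right)^{2} \left(5 + 2 \cdot 6\right) = 410 + 2 \cdot 12^{2} \left(5 + 12\right) = 410 + 2 \cdot 144 \cdot 17 = 410 + 4896 = 5306$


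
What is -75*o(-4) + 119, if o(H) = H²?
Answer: -1081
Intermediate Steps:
-75*o(-4) + 119 = -75*(-4)² + 119 = -75*16 + 119 = -1200 + 119 = -1081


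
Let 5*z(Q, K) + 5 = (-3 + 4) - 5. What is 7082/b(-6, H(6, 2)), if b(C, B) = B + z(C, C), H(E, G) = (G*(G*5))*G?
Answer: 35410/191 ≈ 185.39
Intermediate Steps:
z(Q, K) = -9/5 (z(Q, K) = -1 + ((-3 + 4) - 5)/5 = -1 + (1 - 5)/5 = -1 + (⅕)*(-4) = -1 - ⅘ = -9/5)
H(E, G) = 5*G³ (H(E, G) = (G*(5*G))*G = (5*G²)*G = 5*G³)
b(C, B) = -9/5 + B (b(C, B) = B - 9/5 = -9/5 + B)
7082/b(-6, H(6, 2)) = 7082/(-9/5 + 5*2³) = 7082/(-9/5 + 5*8) = 7082/(-9/5 + 40) = 7082/(191/5) = 7082*(5/191) = 35410/191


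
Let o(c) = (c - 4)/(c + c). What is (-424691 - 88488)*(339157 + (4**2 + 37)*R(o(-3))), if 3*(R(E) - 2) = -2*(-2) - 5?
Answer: -522280742744/3 ≈ -1.7409e+11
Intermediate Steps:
o(c) = (-4 + c)/(2*c) (o(c) = (-4 + c)/((2*c)) = (-4 + c)*(1/(2*c)) = (-4 + c)/(2*c))
R(E) = 5/3 (R(E) = 2 + (-2*(-2) - 5)/3 = 2 + (4 - 5)/3 = 2 + (1/3)*(-1) = 2 - 1/3 = 5/3)
(-424691 - 88488)*(339157 + (4**2 + 37)*R(o(-3))) = (-424691 - 88488)*(339157 + (4**2 + 37)*(5/3)) = -513179*(339157 + (16 + 37)*(5/3)) = -513179*(339157 + 53*(5/3)) = -513179*(339157 + 265/3) = -513179*1017736/3 = -522280742744/3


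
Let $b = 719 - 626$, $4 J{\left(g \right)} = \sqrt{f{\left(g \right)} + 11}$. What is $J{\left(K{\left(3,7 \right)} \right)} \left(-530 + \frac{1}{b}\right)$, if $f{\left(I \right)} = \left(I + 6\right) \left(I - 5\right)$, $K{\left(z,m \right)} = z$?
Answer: $- \frac{49289 i \sqrt{7}}{372} \approx - 350.55 i$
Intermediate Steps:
$f{\left(I \right)} = \left(-5 + I\right) \left(6 + I\right)$ ($f{\left(I \right)} = \left(6 + I\right) \left(-5 + I\right) = \left(-5 + I\right) \left(6 + I\right)$)
$J{\left(g \right)} = \frac{\sqrt{-19 + g + g^{2}}}{4}$ ($J{\left(g \right)} = \frac{\sqrt{\left(-30 + g + g^{2}\right) + 11}}{4} = \frac{\sqrt{-19 + g + g^{2}}}{4}$)
$b = 93$ ($b = 719 - 626 = 93$)
$J{\left(K{\left(3,7 \right)} \right)} \left(-530 + \frac{1}{b}\right) = \frac{\sqrt{-19 + 3 + 3^{2}}}{4} \left(-530 + \frac{1}{93}\right) = \frac{\sqrt{-19 + 3 + 9}}{4} \left(-530 + \frac{1}{93}\right) = \frac{\sqrt{-7}}{4} \left(- \frac{49289}{93}\right) = \frac{i \sqrt{7}}{4} \left(- \frac{49289}{93}\right) = - \frac{49289 i \sqrt{7}}{372}$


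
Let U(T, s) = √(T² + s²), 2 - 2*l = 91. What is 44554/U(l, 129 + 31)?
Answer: 89108*√110321/110321 ≈ 268.28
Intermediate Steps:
l = -89/2 (l = 1 - ½*91 = 1 - 91/2 = -89/2 ≈ -44.500)
44554/U(l, 129 + 31) = 44554/(√((-89/2)² + (129 + 31)²)) = 44554/(√(7921/4 + 160²)) = 44554/(√(7921/4 + 25600)) = 44554/(√(110321/4)) = 44554/((√110321/2)) = 44554*(2*√110321/110321) = 89108*√110321/110321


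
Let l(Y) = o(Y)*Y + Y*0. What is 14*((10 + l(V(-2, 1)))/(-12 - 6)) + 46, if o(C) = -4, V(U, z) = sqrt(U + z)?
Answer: 344/9 + 28*I/9 ≈ 38.222 + 3.1111*I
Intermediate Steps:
l(Y) = -4*Y (l(Y) = -4*Y + Y*0 = -4*Y + 0 = -4*Y)
14*((10 + l(V(-2, 1)))/(-12 - 6)) + 46 = 14*((10 - 4*sqrt(-2 + 1))/(-12 - 6)) + 46 = 14*((10 - 4*I)/(-18)) + 46 = 14*((10 - 4*I)*(-1/18)) + 46 = 14*(-5/9 + 2*I/9) + 46 = (-70/9 + 28*I/9) + 46 = 344/9 + 28*I/9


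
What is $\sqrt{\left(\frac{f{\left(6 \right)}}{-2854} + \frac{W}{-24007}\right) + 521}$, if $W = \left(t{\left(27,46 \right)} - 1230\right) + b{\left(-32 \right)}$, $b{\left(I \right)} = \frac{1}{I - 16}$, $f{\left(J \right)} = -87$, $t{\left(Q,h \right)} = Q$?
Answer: $\frac{\sqrt{88062522913183199781}}{411095868} \approx 22.827$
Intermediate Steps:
$b{\left(I \right)} = \frac{1}{-16 + I}$
$W = - \frac{57745}{48}$ ($W = \left(27 - 1230\right) + \frac{1}{-16 - 32} = -1203 + \frac{1}{-48} = -1203 - \frac{1}{48} = - \frac{57745}{48} \approx -1203.0$)
$\sqrt{\left(\frac{f{\left(6 \right)}}{-2854} + \frac{W}{-24007}\right) + 521} = \sqrt{\left(- \frac{87}{-2854} - \frac{57745}{48 \left(-24007\right)}\right) + 521} = \sqrt{\left(\left(-87\right) \left(- \frac{1}{2854}\right) - - \frac{57745}{1152336}\right) + 521} = \sqrt{\left(\frac{87}{2854} + \frac{57745}{1152336}\right) + 521} = \sqrt{\frac{132528731}{1644383472} + 521} = \sqrt{\frac{856856317643}{1644383472}} = \frac{\sqrt{88062522913183199781}}{411095868}$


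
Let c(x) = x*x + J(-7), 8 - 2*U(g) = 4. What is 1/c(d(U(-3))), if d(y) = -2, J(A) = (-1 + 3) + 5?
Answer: 1/11 ≈ 0.090909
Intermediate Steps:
U(g) = 2 (U(g) = 4 - ½*4 = 4 - 2 = 2)
J(A) = 7 (J(A) = 2 + 5 = 7)
c(x) = 7 + x² (c(x) = x*x + 7 = x² + 7 = 7 + x²)
1/c(d(U(-3))) = 1/(7 + (-2)²) = 1/(7 + 4) = 1/11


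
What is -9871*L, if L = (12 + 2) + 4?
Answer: -177678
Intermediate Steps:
L = 18 (L = 14 + 4 = 18)
-9871*L = -9871*18 = -177678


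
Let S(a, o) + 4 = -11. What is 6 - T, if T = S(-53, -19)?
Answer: 21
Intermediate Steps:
S(a, o) = -15 (S(a, o) = -4 - 11 = -15)
T = -15
6 - T = 6 - 1*(-15) = 6 + 15 = 21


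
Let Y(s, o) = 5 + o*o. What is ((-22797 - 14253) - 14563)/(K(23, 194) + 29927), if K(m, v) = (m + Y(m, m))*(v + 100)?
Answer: -51613/193685 ≈ -0.26648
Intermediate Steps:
Y(s, o) = 5 + o²
K(m, v) = (100 + v)*(5 + m + m²) (K(m, v) = (m + (5 + m²))*(v + 100) = (5 + m + m²)*(100 + v) = (100 + v)*(5 + m + m²))
((-22797 - 14253) - 14563)/(K(23, 194) + 29927) = ((-22797 - 14253) - 14563)/((500 + 100*23 + 100*23² + 23*194 + 194*(5 + 23²)) + 29927) = (-37050 - 14563)/((500 + 2300 + 100*529 + 4462 + 194*(5 + 529)) + 29927) = -51613/((500 + 2300 + 52900 + 4462 + 194*534) + 29927) = -51613/((500 + 2300 + 52900 + 4462 + 103596) + 29927) = -51613/(163758 + 29927) = -51613/193685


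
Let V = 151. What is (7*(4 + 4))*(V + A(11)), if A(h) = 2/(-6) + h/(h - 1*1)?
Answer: 127484/15 ≈ 8498.9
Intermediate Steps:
A(h) = -⅓ + h/(-1 + h) (A(h) = 2*(-⅙) + h/(h - 1) = -⅓ + h/(-1 + h))
(7*(4 + 4))*(V + A(11)) = (7*(4 + 4))*(151 + (1 + 2*11)/(3*(-1 + 11))) = (7*8)*(151 + (⅓)*(1 + 22)/10) = 56*(151 + (⅓)*(⅒)*23) = 56*(151 + 23/30) = 56*(4553/30) = 127484/15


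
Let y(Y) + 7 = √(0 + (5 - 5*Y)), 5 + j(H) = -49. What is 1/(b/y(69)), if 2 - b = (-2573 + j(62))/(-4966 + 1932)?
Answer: -574/93 + 164*I*√85/93 ≈ -6.172 + 16.258*I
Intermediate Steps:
j(H) = -54 (j(H) = -5 - 49 = -54)
y(Y) = -7 + √(5 - 5*Y) (y(Y) = -7 + √(0 + (5 - 5*Y)) = -7 + √(5 - 5*Y))
b = 93/82 (b = 2 - (-2573 - 54)/(-4966 + 1932) = 2 - (-2627)/(-3034) = 2 - (-2627)*(-1)/3034 = 2 - 1*71/82 = 2 - 71/82 = 93/82 ≈ 1.1341)
1/(b/y(69)) = 1/(93/(82*(-7 + √(5 - 5*69)))) = 1/(93/(82*(-7 + √(5 - 345)))) = 1/(93/(82*(-7 + √(-340)))) = 1/(93/(82*(-7 + 2*I*√85))) = -574/93 + 164*I*√85/93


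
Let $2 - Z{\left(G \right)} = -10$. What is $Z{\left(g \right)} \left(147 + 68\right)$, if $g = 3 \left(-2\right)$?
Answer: $2580$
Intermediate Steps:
$g = -6$
$Z{\left(G \right)} = 12$ ($Z{\left(G \right)} = 2 - -10 = 2 + 10 = 12$)
$Z{\left(g \right)} \left(147 + 68\right) = 12 \left(147 + 68\right) = 12 \cdot 215 = 2580$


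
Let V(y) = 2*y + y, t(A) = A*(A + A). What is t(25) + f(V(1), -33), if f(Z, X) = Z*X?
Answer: 1151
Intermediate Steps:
t(A) = 2*A² (t(A) = A*(2*A) = 2*A²)
V(y) = 3*y
f(Z, X) = X*Z
t(25) + f(V(1), -33) = 2*25² - 99 = 2*625 - 33*3 = 1250 - 99 = 1151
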